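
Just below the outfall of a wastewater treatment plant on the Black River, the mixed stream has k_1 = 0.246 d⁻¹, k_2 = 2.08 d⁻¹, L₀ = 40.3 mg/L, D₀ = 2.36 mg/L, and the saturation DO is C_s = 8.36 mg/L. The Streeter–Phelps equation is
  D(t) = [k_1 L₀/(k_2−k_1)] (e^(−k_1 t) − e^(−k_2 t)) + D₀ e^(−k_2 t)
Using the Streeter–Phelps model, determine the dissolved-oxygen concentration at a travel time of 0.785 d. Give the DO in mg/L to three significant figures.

DO ≈ 4.50 mg/L

k_1 L₀/(k_2−k_1) = 0.246×40.3/(2.08−0.246) = 9.914/1.834 = 5.406 mg/L.
e^(−k_1 t) = e^(−0.246×0.7850) = 0.8244; e^(−k_2 t) = e^(−2.08×0.7850) = 0.1954.
D = 5.406 × (0.8244 − 0.1954) + 2.36 × 0.1954 = 3.400 + 0.4611 = 3.861 mg/L.
DO = C_s − D = 8.36 − 3.861 = 4.499 mg/L.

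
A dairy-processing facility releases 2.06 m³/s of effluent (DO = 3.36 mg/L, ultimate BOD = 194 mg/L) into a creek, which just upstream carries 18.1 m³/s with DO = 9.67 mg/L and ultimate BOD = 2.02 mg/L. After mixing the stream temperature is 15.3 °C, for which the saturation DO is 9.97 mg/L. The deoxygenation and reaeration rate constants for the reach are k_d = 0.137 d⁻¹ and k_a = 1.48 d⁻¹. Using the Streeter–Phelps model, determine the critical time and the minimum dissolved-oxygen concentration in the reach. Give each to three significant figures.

Mixed DO = (18.1×9.67 + 2.06×3.36)/(18.1+2.06) = 181.9/20.16 = 9.025 mg/L.
Mixed L₀ = (18.1×2.02 + 2.06×194)/(20.16) = 436.2/20.16 = 21.64 mg/L.
Initial deficit D₀ = C_s − DO₀ = 9.97 − 9.025 = 0.9448 mg/L.
t_c = (1/1.343) ln[(1.48/0.137)(1 − 0.9448×1.343/(0.137×21.64))] = 0.7446 × ln(6.179) = 1.356 d.
D_c = (0.137/1.48) × 21.64 × e^(−0.137×1.356) = 0.09257 × 21.64 × 0.8305 = 1.663 mg/L.
Minimum DO = 9.97 − 1.663 = 8.307 mg/L.

t_c ≈ 1.36 d; minimum DO ≈ 8.31 mg/L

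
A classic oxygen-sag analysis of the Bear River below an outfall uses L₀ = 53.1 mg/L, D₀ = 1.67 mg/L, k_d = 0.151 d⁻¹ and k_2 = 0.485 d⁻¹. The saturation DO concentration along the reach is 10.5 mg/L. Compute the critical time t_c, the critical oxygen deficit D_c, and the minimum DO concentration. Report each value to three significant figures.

t_c ≈ 3.28 d; D_c ≈ 10.1 mg/L; min DO ≈ 0.422 mg/L

At the critical point dD/dt = 0, so k_d L₀ e^(−k_d t) = k_2 D. Substituting D(t) from the Streeter–Phelps equation and solving for t gives
t_c = ln[(k_2/k_d)(1 − D₀(k_2−k_d)/(k_d L₀))] / (k_2−k_d).
Here k_2−k_d = 0.3340 d⁻¹ and 1 − D₀(k_2−k_d)/(k_d L₀) = 1 − 1.67×0.3340/(0.151×53.1) = 0.9304, so
t_c = ln(3.212 × 0.9304) / 0.3340 = 1.095 / 0.3340 = 3.278 d.
L(t_c) = L₀ e^(−k_d t_c) = 53.1 × 0.6096 = 32.37 mg/L, and at the critical point k_2 D_c = k_d L, so D_c = (0.151/0.485) × 32.37 = 10.08 mg/L.
Minimum DO = C_s − D_c = 10.5 − 10.08 = 0.4219 mg/L.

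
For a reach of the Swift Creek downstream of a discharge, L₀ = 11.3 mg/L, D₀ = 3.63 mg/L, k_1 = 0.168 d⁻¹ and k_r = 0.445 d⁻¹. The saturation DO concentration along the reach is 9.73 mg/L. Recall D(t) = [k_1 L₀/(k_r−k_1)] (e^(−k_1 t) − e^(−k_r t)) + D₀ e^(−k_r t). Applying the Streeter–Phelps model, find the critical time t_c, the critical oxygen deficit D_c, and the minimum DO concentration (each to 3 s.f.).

t_c ≈ 0.794 d; D_c ≈ 3.73 mg/L; min DO ≈ 6.00 mg/L

t_c = [1/(k_r−k_1)] ln[(k_r/k_1)(1 − D₀(k_r−k_1)/(k_1 L₀))]
= [1/(0.445−0.168)] ln[(0.445/0.168)(1 − 3.63×0.2770/(0.168×11.3))]
= (1/0.2770) ln[2.649 × 0.4703] = 3.610 × ln(1.246) = 3.610 × 0.2198 = 0.7935 d.
D_c = (k_1/k_r) L₀ e^(−k_1 t_c) = (0.168/0.445) × 11.3 × e^(−0.168×0.7935) = 0.3775 × 11.3 × 0.8752 = 3.734 mg/L.
Minimum DO = C_s − D_c = 9.73 − 3.734 = 5.996 mg/L.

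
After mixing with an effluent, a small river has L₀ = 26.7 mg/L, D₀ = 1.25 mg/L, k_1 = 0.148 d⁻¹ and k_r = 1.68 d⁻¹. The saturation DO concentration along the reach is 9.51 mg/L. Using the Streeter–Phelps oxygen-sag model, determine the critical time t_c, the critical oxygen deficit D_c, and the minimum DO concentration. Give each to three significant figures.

t_c ≈ 1.15 d; D_c ≈ 1.98 mg/L; min DO ≈ 7.53 mg/L

t_c = [1/(k_r−k_1)] ln[(k_r/k_1)(1 − D₀(k_r−k_1)/(k_1 L₀))]
= [1/(1.68−0.148)] ln[(1.68/0.148)(1 − 1.25×1.532/(0.148×26.7))]
= (1/1.532) ln[11.35 × 0.5154] = 0.6527 × ln(5.850) = 0.6527 × 1.766 = 1.153 d.
L(t_c) = L₀ e^(−k_1 t_c) = 26.7 × 0.8431 = 22.51 mg/L, and at the critical point k_r D_c = k_1 L, so D_c = (0.148/1.68) × 22.51 = 1.983 mg/L.
Minimum DO = C_s − D_c = 9.51 − 1.983 = 7.527 mg/L.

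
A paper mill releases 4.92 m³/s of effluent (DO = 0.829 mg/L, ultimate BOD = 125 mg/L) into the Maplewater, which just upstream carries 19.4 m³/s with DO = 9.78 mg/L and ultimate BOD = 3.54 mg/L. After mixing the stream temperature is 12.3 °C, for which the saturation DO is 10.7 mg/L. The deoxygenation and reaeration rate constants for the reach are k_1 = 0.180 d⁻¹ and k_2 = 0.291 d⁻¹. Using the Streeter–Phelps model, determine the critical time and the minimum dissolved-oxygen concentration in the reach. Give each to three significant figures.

t_c ≈ 3.77 d; minimum DO ≈ 1.88 mg/L

Mixed DO = (19.4×9.78 + 4.92×0.829)/(19.4+4.92) = 193.8/24.32 = 7.969 mg/L.
Mixed L₀ = (19.4×3.54 + 4.92×125)/(24.32) = 683.7/24.32 = 28.11 mg/L.
Initial deficit D₀ = C_s − DO₀ = 10.7 − 7.969 = 2.731 mg/L.
t_c = (1/0.1110) ln[(0.291/0.180)(1 − 2.731×0.1110/(0.180×28.11))] = 9.009 × ln(1.520) = 3.771 d.
D_c = (0.180/0.291) × 28.11 × e^(−0.180×3.771) = 0.6186 × 28.11 × 0.5072 = 8.820 mg/L.
Minimum DO = 10.7 − 8.820 = 1.880 mg/L.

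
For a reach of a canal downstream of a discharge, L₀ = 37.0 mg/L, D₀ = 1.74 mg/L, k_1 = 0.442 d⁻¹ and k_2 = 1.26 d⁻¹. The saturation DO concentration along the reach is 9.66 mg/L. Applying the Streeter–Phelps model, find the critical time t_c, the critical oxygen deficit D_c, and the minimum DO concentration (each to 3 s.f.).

t_c = [1/(k_2−k_1)] ln[(k_2/k_1)(1 − D₀(k_2−k_1)/(k_1 L₀))]
= [1/(1.26−0.442)] ln[(1.26/0.442)(1 − 1.74×0.8180/(0.442×37.0))]
= (1/0.8180) ln[2.851 × 0.9130] = 1.222 × ln(2.603) = 1.222 × 0.9565 = 1.169 d.
L(t_c) = L₀ e^(−k_1 t_c) = 37.0 × 0.5964 = 22.07 mg/L, and at the critical point k_2 D_c = k_1 L, so D_c = (0.442/1.26) × 22.07 = 7.741 mg/L.
Minimum DO = C_s − D_c = 9.66 − 7.741 = 1.919 mg/L.

t_c ≈ 1.17 d; D_c ≈ 7.74 mg/L; min DO ≈ 1.92 mg/L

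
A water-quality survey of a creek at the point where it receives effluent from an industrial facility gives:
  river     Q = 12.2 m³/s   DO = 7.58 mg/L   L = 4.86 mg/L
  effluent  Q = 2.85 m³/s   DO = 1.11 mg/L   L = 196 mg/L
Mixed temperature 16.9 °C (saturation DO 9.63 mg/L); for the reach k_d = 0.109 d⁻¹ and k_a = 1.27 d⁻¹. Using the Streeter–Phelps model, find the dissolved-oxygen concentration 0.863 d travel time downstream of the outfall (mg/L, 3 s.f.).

DO ≈ 6.32 mg/L

Mixed DO = (12.2×7.58 + 2.85×1.11)/(12.2+2.85) = 95.64/15.05 = 6.355 mg/L.
Mixed L₀ = (12.2×4.86 + 2.85×196)/(15.05) = 617.9/15.05 = 41.06 mg/L.
Initial deficit D₀ = C_s − DO₀ = 9.63 − 6.355 = 3.275 mg/L.
D(0.863) = [0.109×41.06/(1.27−0.109)](e^(−0.109×0.863) − e^(−1.27×0.863)) + 3.275 e^(−1.27×0.863)
= 3.855 × (0.9102 − 0.3342) + 3.275 × 0.3342 = 3.315 mg/L.
DO = 9.63 − 3.315 = 6.315 mg/L.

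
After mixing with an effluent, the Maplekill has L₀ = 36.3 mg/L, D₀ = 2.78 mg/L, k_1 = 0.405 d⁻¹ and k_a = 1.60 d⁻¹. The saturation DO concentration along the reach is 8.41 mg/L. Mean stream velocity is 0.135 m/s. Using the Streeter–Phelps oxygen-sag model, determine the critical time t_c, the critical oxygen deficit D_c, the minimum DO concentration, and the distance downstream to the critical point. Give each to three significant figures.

t_c = [1/(k_a−k_1)] ln[(k_a/k_1)(1 − D₀(k_a−k_1)/(k_1 L₀))]
= [1/(1.60−0.405)] ln[(1.60/0.405)(1 − 2.78×1.195/(0.405×36.3))]
= (1/1.195) ln[3.951 × 0.7740] = 0.8368 × ln(3.058) = 0.8368 × 1.118 = 0.9353 d.
D_c = (k_1/k_a) L₀ e^(−k_1 t_c) = (0.405/1.60) × 36.3 × e^(−0.405×0.9353) = 0.2531 × 36.3 × 0.6847 = 6.291 mg/L.
Minimum DO = C_s − D_c = 8.41 − 6.291 = 2.119 mg/L.
x_c = v t_c = 0.135 m/s × 0.9353 d × 86400 s/d = 10910 m ≈ 10.9 km.

t_c ≈ 0.935 d; D_c ≈ 6.29 mg/L; min DO ≈ 2.12 mg/L; x_c ≈ 10.9 km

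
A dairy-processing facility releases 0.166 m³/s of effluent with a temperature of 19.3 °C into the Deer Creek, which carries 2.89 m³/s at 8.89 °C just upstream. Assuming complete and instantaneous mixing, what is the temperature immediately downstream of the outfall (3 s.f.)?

9.46 °C

Flow-weighted mixing: C = (Q_r C_r + Q_w C_w)/(Q_r + Q_w)
= (2.89×8.89 + 0.166×19.3)/(2.89 + 0.166) = 28.90/3.056 = 9.455 °C.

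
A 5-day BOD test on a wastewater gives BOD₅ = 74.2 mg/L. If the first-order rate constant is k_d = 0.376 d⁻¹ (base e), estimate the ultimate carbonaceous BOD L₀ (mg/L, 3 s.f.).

BOD₅ = L₀(1 − e^(−5k_d)) ⇒ L₀ = BOD₅ / (1 − e^(−5×0.376))
= 74.2 / (1 − 0.1526) = 74.2 / 0.8474 = 87.56 mg/L.

L₀ ≈ 87.6 mg/L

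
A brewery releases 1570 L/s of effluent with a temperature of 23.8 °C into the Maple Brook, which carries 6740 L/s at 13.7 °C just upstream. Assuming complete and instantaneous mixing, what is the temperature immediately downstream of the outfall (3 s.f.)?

15.6 °C

Flow-weighted mixing: C = (Q_r C_r + Q_w C_w)/(Q_r + Q_w)
= (6740×13.7 + 1570×23.8)/(6740 + 1570) = 129700/8310 = 15.61 °C.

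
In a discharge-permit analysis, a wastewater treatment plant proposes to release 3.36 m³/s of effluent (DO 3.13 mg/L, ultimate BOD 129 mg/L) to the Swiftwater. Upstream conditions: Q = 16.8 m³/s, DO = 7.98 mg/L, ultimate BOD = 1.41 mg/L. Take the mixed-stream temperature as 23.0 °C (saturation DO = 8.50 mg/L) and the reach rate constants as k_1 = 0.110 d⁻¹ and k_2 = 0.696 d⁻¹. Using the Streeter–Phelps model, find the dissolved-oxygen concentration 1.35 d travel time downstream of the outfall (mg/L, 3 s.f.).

DO ≈ 5.98 mg/L

Mixed DO = (16.8×7.98 + 3.36×3.13)/(16.8+3.36) = 144.6/20.16 = 7.172 mg/L.
Mixed L₀ = (16.8×1.41 + 3.36×129)/(20.16) = 457.1/20.16 = 22.68 mg/L.
Initial deficit D₀ = C_s − DO₀ = 8.50 − 7.172 = 1.328 mg/L.
D(1.35) = [0.110×22.68/(0.696−0.110)](e^(−0.110×1.35) − e^(−0.696×1.35)) + 1.328 e^(−0.696×1.35)
= 4.256 × (0.8620 − 0.3908) + 1.328 × 0.3908 = 2.525 mg/L.
DO = 8.50 − 2.525 = 5.975 mg/L.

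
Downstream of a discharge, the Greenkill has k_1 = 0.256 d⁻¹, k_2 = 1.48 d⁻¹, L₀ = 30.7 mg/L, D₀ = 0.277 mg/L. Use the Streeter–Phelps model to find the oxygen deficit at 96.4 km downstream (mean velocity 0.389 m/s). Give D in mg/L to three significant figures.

Travel time t = x/v = 96.4 km / (0.389 m/s) = 96400 m / 0.389 m/s = 247800 s = 2.868 d.
k_1 L₀/(k_2−k_1) = 0.256×30.7/(1.48−0.256) = 7.859/1.224 = 6.421 mg/L.
e^(−k_1 t) = e^(−0.256×2.868) = 0.4799; e^(−k_2 t) = e^(−1.48×2.868) = 0.01434.
D = 6.421 × (0.4799 − 0.01434) + 0.277 × 0.01434 = 2.989 + 0.003971 = 2.993 mg/L.

D ≈ 2.99 mg/L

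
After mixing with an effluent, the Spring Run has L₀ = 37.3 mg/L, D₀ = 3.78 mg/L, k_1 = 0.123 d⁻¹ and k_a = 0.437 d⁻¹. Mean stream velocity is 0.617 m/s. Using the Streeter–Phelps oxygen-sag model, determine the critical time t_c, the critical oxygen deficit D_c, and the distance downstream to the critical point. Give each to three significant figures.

t_c ≈ 3.08 d; D_c ≈ 7.18 mg/L; x_c ≈ 164 km

t_c = [1/(k_a−k_1)] ln[(k_a/k_1)(1 − D₀(k_a−k_1)/(k_1 L₀))]
= [1/(0.437−0.123)] ln[(0.437/0.123)(1 − 3.78×0.3140/(0.123×37.3))]
= (1/0.3140) ln[3.553 × 0.7413] = 3.185 × ln(2.634) = 3.185 × 0.9684 = 3.084 d.
L(t_c) = L₀ e^(−k_1 t_c) = 37.3 × 0.6843 = 25.52 mg/L, and at the critical point k_a D_c = k_1 L, so D_c = (0.123/0.437) × 25.52 = 7.184 mg/L.
x_c = v t_c = 0.617 m/s × 3.084 d × 86400 s/d = 164400 m ≈ 164 km.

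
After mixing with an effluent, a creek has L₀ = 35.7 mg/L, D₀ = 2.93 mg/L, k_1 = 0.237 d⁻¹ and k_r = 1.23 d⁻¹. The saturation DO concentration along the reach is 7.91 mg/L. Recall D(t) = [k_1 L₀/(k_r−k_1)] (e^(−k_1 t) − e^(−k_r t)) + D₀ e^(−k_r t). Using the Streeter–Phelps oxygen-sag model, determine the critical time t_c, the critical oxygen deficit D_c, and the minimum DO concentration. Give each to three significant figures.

At the critical point dD/dt = 0, so k_1 L₀ e^(−k_1 t) = k_r D. Substituting D(t) from the Streeter–Phelps equation and solving for t gives
t_c = ln[(k_r/k_1)(1 − D₀(k_r−k_1)/(k_1 L₀))] / (k_r−k_1).
Here k_r−k_1 = 0.9930 d⁻¹ and 1 − D₀(k_r−k_1)/(k_1 L₀) = 1 − 2.93×0.9930/(0.237×35.7) = 0.6561, so
t_c = ln(5.190 × 0.6561) / 0.9930 = 1.225 / 0.9930 = 1.234 d.
D_c = (k_1/k_r) L₀ e^(−k_1 t_c) = (0.237/1.23) × 35.7 × e^(−0.237×1.234) = 0.1927 × 35.7 × 0.7464 = 5.135 mg/L.
Minimum DO = C_s − D_c = 7.91 − 5.135 = 2.775 mg/L.

t_c ≈ 1.23 d; D_c ≈ 5.13 mg/L; min DO ≈ 2.78 mg/L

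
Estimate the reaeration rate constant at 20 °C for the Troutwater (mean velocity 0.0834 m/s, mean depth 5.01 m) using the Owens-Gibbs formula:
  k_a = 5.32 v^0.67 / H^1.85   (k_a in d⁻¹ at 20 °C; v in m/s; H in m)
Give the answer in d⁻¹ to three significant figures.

k_a = 5.32 × 0.0834^0.67 / 5.01^1.85 = 5.32 × 0.1893 / 19.71 = 0.05110 d⁻¹.

k_a ≈ 0.0511 d⁻¹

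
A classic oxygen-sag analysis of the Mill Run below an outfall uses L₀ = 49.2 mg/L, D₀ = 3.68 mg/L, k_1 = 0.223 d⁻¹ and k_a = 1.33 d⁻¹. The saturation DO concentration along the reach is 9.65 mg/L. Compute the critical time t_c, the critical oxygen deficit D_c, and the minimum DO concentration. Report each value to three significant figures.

t_c = [1/(k_a−k_1)] ln[(k_a/k_1)(1 − D₀(k_a−k_1)/(k_1 L₀))]
= [1/(1.33−0.223)] ln[(1.33/0.223)(1 − 3.68×1.107/(0.223×49.2))]
= (1/1.107) ln[5.964 × 0.6287] = 0.9033 × ln(3.750) = 0.9033 × 1.322 = 1.194 d.
D_c = (k_1/k_a) L₀ e^(−k_1 t_c) = (0.223/1.33) × 49.2 × e^(−0.223×1.194) = 0.1677 × 49.2 × 0.7663 = 6.321 mg/L.
Minimum DO = C_s − D_c = 9.65 − 6.321 = 3.329 mg/L.

t_c ≈ 1.19 d; D_c ≈ 6.32 mg/L; min DO ≈ 3.33 mg/L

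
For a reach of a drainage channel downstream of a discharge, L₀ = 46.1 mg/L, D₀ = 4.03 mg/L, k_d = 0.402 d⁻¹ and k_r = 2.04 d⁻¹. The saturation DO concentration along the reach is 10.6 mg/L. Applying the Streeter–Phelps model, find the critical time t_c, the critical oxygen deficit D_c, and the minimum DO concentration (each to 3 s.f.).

At the critical point dD/dt = 0, so k_d L₀ e^(−k_d t) = k_r D. Substituting D(t) from the Streeter–Phelps equation and solving for t gives
t_c = ln[(k_r/k_d)(1 − D₀(k_r−k_d)/(k_d L₀))] / (k_r−k_d).
Here k_r−k_d = 1.638 d⁻¹ and 1 − D₀(k_r−k_d)/(k_d L₀) = 1 − 4.03×1.638/(0.402×46.1) = 0.6438, so
t_c = ln(5.075 × 0.6438) / 1.638 = 1.184 / 1.638 = 0.7228 d.
D_c = (k_d/k_r) L₀ e^(−k_d t_c) = (0.402/2.04) × 46.1 × e^(−0.402×0.7228) = 0.1971 × 46.1 × 0.7479 = 6.794 mg/L.
Minimum DO = C_s − D_c = 10.6 − 6.794 = 3.806 mg/L.

t_c ≈ 0.723 d; D_c ≈ 6.79 mg/L; min DO ≈ 3.81 mg/L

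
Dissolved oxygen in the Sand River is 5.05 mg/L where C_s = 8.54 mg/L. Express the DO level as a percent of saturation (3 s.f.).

% saturation = C/C_s × 100 = 5.05/8.54 × 100 = 59.1 %.

59.1 % saturation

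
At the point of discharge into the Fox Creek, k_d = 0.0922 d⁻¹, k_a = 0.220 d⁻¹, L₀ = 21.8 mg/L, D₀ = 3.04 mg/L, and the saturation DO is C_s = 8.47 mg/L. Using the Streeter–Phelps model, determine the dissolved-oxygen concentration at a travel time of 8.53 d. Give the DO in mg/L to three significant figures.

DO ≈ 3.25 mg/L

k_d L₀/(k_a−k_d) = 0.0922×21.8/(0.220−0.0922) = 2.010/0.1278 = 15.73 mg/L.
e^(−k_d t) = e^(−0.0922×8.530) = 0.4555; e^(−k_a t) = e^(−0.220×8.530) = 0.1531.
D = 15.73 × (0.4555 − 0.1531) + 3.04 × 0.1531 = 4.755 + 0.4655 = 5.220 mg/L.
DO = C_s − D = 8.47 − 5.220 = 3.250 mg/L.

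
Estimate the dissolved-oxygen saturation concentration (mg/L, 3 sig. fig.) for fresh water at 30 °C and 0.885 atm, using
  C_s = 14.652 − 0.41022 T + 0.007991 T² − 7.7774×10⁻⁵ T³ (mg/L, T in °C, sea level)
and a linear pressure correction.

C_s ≈ 6.58 mg/L

At sea level: C_s = 14.652 − 0.41022×30 + 0.007991×30² − 7.7774×10⁻⁵×30³ = 7.437 mg/L.
Pressure correction: C_s' = 7.437 × 0.885 = 6.582 mg/L.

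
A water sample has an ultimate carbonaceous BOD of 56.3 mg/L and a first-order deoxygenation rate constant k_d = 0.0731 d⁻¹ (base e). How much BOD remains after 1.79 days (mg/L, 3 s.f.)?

L ≈ 49.4 mg/L

L_t = L₀ e^(−k_d t) = 56.3 × e^(−0.0731×1.79) = 56.3 × 0.8774 = 49.39 mg/L.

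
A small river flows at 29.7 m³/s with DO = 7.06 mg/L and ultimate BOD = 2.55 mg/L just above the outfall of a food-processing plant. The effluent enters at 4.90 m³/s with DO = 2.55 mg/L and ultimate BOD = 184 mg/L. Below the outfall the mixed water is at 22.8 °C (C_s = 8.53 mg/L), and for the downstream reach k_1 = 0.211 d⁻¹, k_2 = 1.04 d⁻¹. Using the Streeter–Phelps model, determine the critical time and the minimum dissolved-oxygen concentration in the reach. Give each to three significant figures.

t_c ≈ 1.51 d; minimum DO ≈ 4.36 mg/L

Mixed DO = (29.7×7.06 + 4.90×2.55)/(29.7+4.90) = 222.2/34.60 = 6.421 mg/L.
Mixed L₀ = (29.7×2.55 + 4.90×184)/(34.60) = 977.3/34.60 = 28.25 mg/L.
Initial deficit D₀ = C_s − DO₀ = 8.53 − 6.421 = 2.109 mg/L.
t_c = (1/0.8290) ln[(1.04/0.211)(1 − 2.109×0.8290/(0.211×28.25))] = 1.206 × ln(3.483) = 1.505 d.
D_c = (0.211/1.04) × 28.25 × e^(−0.211×1.505) = 0.2029 × 28.25 × 0.7279 = 4.171 mg/L.
Minimum DO = 8.53 − 4.171 = 4.359 mg/L.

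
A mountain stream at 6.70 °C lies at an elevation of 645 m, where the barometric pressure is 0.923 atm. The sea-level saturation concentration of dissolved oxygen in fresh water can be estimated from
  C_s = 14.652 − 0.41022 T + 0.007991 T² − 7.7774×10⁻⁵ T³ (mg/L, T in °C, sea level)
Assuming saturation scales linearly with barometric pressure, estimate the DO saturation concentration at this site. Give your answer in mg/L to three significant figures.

At sea level: C_s = 14.652 − 0.41022×6.70 + 0.007991×6.70² − 7.7774×10⁻⁵×6.70³ = 12.24 mg/L.
Pressure correction: C_s' = 12.24 × 0.923 = 11.30 mg/L.

C_s ≈ 11.3 mg/L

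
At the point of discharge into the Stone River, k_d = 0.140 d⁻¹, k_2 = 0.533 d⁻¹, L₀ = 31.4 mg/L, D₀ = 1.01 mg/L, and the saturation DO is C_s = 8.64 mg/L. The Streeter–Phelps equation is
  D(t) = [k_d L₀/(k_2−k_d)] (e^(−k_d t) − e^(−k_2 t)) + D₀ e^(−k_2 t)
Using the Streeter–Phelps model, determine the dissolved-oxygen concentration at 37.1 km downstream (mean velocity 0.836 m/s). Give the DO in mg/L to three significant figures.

DO ≈ 5.97 mg/L

Travel time t = x/v = 37.1 km / (0.836 m/s) = 37100 m / 0.836 m/s = 44380 s = 0.5136 d.
k_d L₀/(k_2−k_d) = 0.140×31.4/(0.533−0.140) = 4.396/0.3930 = 11.19 mg/L.
e^(−k_d t) = e^(−0.140×0.5136) = 0.9306; e^(−k_2 t) = e^(−0.533×0.5136) = 0.7605.
D = 11.19 × (0.9306 − 0.7605) + 1.01 × 0.7605 = 1.903 + 0.7681 = 2.671 mg/L.
DO = C_s − D = 8.64 − 2.671 = 5.969 mg/L.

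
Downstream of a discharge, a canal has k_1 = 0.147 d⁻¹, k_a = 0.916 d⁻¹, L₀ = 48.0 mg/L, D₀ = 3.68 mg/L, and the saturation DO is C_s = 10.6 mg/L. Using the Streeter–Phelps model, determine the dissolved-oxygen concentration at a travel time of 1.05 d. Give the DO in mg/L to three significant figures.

DO ≈ 4.84 mg/L

k_1 L₀/(k_a−k_1) = 0.147×48.0/(0.916−0.147) = 7.056/0.7690 = 9.176 mg/L.
e^(−k_1 t) = e^(−0.147×1.050) = 0.8570; e^(−k_a t) = e^(−0.916×1.050) = 0.3822.
D = 9.176 × (0.8570 − 0.3822) + 3.68 × 0.3822 = 4.356 + 1.407 = 5.763 mg/L.
DO = C_s − D = 10.6 − 5.763 = 4.837 mg/L.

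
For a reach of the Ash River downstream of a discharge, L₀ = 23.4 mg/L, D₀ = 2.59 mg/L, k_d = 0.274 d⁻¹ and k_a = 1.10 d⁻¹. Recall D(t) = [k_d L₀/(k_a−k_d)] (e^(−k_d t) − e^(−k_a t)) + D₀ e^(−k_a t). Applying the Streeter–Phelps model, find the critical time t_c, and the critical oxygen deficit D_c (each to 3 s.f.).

t_c = [1/(k_a−k_d)] ln[(k_a/k_d)(1 − D₀(k_a−k_d)/(k_d L₀))]
= [1/(1.10−0.274)] ln[(1.10/0.274)(1 − 2.59×0.8260/(0.274×23.4))]
= (1/0.8260) ln[4.015 × 0.6663] = 1.211 × ln(2.675) = 1.211 × 0.9840 = 1.191 d.
D_c = (k_d/k_a) L₀ e^(−k_d t_c) = (0.274/1.10) × 23.4 × e^(−0.274×1.191) = 0.2491 × 23.4 × 0.7215 = 4.206 mg/L.

t_c ≈ 1.19 d; D_c ≈ 4.21 mg/L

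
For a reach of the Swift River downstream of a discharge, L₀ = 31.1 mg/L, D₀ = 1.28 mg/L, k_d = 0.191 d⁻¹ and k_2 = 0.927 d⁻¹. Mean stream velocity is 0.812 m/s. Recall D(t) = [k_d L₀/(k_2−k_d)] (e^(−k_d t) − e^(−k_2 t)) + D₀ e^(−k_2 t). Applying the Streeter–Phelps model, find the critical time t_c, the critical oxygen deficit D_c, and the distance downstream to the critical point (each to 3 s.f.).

t_c = [1/(k_2−k_d)] ln[(k_2/k_d)(1 − D₀(k_2−k_d)/(k_d L₀))]
= [1/(0.927−0.191)] ln[(0.927/0.191)(1 − 1.28×0.7360/(0.191×31.1))]
= (1/0.7360) ln[4.853 × 0.8414] = 1.359 × ln(4.084) = 1.359 × 1.407 = 1.912 d.
D_c = (k_d/k_2) L₀ e^(−k_d t_c) = (0.191/0.927) × 31.1 × e^(−0.191×1.912) = 0.2060 × 31.1 × 0.6941 = 4.448 mg/L.
x_c = v t_c = 0.812 m/s × 1.912 d × 86400 s/d = 134100 m ≈ 134 km.

t_c ≈ 1.91 d; D_c ≈ 4.45 mg/L; x_c ≈ 134 km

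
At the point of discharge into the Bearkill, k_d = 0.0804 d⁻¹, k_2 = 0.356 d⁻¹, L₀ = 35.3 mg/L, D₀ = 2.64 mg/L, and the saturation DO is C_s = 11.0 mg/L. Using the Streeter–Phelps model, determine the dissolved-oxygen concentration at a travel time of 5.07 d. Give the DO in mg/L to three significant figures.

k_d L₀/(k_2−k_d) = 0.0804×35.3/(0.356−0.0804) = 2.838/0.2756 = 10.30 mg/L.
e^(−k_d t) = e^(−0.0804×5.070) = 0.6652; e^(−k_2 t) = e^(−0.356×5.070) = 0.1645.
D = 10.30 × (0.6652 − 0.1645) + 2.64 × 0.1645 = 5.157 + 0.4342 = 5.591 mg/L.
DO = C_s − D = 11.0 − 5.591 = 5.409 mg/L.

DO ≈ 5.41 mg/L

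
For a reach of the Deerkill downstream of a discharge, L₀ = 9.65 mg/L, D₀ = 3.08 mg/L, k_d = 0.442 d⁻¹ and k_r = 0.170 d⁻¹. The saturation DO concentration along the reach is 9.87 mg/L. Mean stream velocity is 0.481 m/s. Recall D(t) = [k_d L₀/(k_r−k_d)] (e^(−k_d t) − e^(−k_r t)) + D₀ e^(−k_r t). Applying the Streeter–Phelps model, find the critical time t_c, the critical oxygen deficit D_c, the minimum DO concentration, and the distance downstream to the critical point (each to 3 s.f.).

t_c ≈ 2.85 d; D_c ≈ 7.11 mg/L; min DO ≈ 2.76 mg/L; x_c ≈ 119 km

t_c = [1/(k_r−k_d)] ln[(k_r/k_d)(1 − D₀(k_r−k_d)/(k_d L₀))]
= [1/(0.170−0.442)] ln[(0.170/0.442)(1 − 3.08×-0.2720/(0.442×9.65))]
= (1/-0.2720) ln[0.3846 × 1.196] = -3.676 × ln(0.4602) = -3.676 × -0.7762 = 2.854 d.
D_c = (k_d/k_r) L₀ e^(−k_d t_c) = (0.442/0.170) × 9.65 × e^(−0.442×2.854) = 2.600 × 9.65 × 0.2833 = 7.108 mg/L.
Minimum DO = C_s − D_c = 9.87 − 7.108 = 2.762 mg/L.
x_c = v t_c = 0.481 m/s × 2.854 d × 86400 s/d = 118600 m ≈ 119 km.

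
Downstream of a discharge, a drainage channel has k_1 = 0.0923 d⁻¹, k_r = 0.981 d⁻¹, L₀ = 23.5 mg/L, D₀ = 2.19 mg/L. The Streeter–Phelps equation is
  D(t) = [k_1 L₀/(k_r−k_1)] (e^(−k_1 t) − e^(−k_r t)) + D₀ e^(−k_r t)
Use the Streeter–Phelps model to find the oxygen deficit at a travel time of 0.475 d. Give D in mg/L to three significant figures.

k_1 L₀/(k_r−k_1) = 0.0923×23.5/(0.981−0.0923) = 2.169/0.8887 = 2.441 mg/L.
e^(−k_1 t) = e^(−0.0923×0.4750) = 0.9571; e^(−k_r t) = e^(−0.981×0.4750) = 0.6275.
D = 2.441 × (0.9571 − 0.6275) + 2.19 × 0.6275 = 0.8044 + 1.374 = 2.179 mg/L.

D ≈ 2.18 mg/L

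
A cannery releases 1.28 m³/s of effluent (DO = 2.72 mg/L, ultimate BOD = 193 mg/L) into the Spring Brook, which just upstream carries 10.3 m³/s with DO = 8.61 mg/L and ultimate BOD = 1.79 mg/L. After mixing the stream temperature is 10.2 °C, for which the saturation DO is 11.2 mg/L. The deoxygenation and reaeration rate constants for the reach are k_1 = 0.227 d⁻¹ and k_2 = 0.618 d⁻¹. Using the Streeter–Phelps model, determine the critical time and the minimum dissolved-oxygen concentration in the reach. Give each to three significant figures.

t_c ≈ 1.85 d; minimum DO ≈ 5.66 mg/L

Mixed DO = (10.3×8.61 + 1.28×2.72)/(10.3+1.28) = 92.16/11.58 = 7.959 mg/L.
Mixed L₀ = (10.3×1.79 + 1.28×193)/(11.58) = 265.5/11.58 = 22.93 mg/L.
Initial deficit D₀ = C_s − DO₀ = 11.2 − 7.959 = 3.241 mg/L.
t_c = (1/0.3910) ln[(0.618/0.227)(1 − 3.241×0.3910/(0.227×22.93))] = 2.558 × ln(2.060) = 1.848 d.
D_c = (0.227/0.618) × 22.93 × e^(−0.227×1.848) = 0.3673 × 22.93 × 0.6574 = 5.536 mg/L.
Minimum DO = 11.2 − 5.536 = 5.664 mg/L.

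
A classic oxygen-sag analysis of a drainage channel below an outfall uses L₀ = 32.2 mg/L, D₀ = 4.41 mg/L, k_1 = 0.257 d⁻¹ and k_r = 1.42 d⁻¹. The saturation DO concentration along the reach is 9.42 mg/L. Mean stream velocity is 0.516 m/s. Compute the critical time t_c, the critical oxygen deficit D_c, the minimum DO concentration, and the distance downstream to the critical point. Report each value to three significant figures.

At the critical point dD/dt = 0, so k_1 L₀ e^(−k_1 t) = k_r D. Substituting D(t) from the Streeter–Phelps equation and solving for t gives
t_c = ln[(k_r/k_1)(1 − D₀(k_r−k_1)/(k_1 L₀))] / (k_r−k_1).
Here k_r−k_1 = 1.163 d⁻¹ and 1 − D₀(k_r−k_1)/(k_1 L₀) = 1 − 4.41×1.163/(0.257×32.2) = 0.3802, so
t_c = ln(5.525 × 0.3802) / 1.163 = 0.7424 / 1.163 = 0.6383 d.
L(t_c) = L₀ e^(−k_1 t_c) = 32.2 × 0.8487 = 27.33 mg/L, and at the critical point k_r D_c = k_1 L, so D_c = (0.257/1.42) × 27.33 = 4.946 mg/L.
Minimum DO = C_s − D_c = 9.42 − 4.946 = 4.474 mg/L.
x_c = v t_c = 0.516 m/s × 0.6383 d × 86400 s/d = 28460 m ≈ 28.5 km.

t_c ≈ 0.638 d; D_c ≈ 4.95 mg/L; min DO ≈ 4.47 mg/L; x_c ≈ 28.5 km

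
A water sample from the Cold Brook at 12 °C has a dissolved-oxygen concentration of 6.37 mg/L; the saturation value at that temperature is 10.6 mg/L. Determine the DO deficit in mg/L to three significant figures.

D ≈ 4.23 mg/L

D = C_s − C = 10.6 − 6.37 = 4.23 mg/L.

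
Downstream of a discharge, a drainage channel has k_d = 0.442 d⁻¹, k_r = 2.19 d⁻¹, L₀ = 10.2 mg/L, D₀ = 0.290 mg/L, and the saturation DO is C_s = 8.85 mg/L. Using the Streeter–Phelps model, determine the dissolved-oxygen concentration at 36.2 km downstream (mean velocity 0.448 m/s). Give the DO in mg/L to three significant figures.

DO ≈ 7.44 mg/L

Travel time t = x/v = 36.2 km / (0.448 m/s) = 36200 m / 0.448 m/s = 80800 s = 0.9352 d.
k_d L₀/(k_r−k_d) = 0.442×10.2/(2.19−0.442) = 4.508/1.748 = 2.579 mg/L.
e^(−k_d t) = e^(−0.442×0.9352) = 0.6614; e^(−k_r t) = e^(−2.19×0.9352) = 0.1290.
D = 2.579 × (0.6614 − 0.1290) + 0.290 × 0.1290 = 1.373 + 0.03740 = 1.411 mg/L.
DO = C_s − D = 8.85 − 1.411 = 7.439 mg/L.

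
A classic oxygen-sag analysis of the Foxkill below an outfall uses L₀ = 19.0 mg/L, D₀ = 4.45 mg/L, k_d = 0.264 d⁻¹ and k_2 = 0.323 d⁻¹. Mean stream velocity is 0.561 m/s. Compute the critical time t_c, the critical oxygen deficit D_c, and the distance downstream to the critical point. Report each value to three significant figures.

At the critical point dD/dt = 0, so k_d L₀ e^(−k_d t) = k_2 D. Substituting D(t) from the Streeter–Phelps equation and solving for t gives
t_c = ln[(k_2/k_d)(1 − D₀(k_2−k_d)/(k_d L₀))] / (k_2−k_d).
Here k_2−k_d = 0.05900 d⁻¹ and 1 − D₀(k_2−k_d)/(k_d L₀) = 1 − 4.45×0.05900/(0.264×19.0) = 0.9477, so
t_c = ln(1.223 × 0.9477) / 0.05900 = 0.1479 / 0.05900 = 2.507 d.
L(t_c) = L₀ e^(−k_d t_c) = 19.0 × 0.5158 = 9.801 mg/L, and at the critical point k_2 D_c = k_d L, so D_c = (0.264/0.323) × 9.801 = 8.011 mg/L.
x_c = v t_c = 0.561 m/s × 2.507 d × 86400 s/d = 121500 m ≈ 122 km.

t_c ≈ 2.51 d; D_c ≈ 8.01 mg/L; x_c ≈ 122 km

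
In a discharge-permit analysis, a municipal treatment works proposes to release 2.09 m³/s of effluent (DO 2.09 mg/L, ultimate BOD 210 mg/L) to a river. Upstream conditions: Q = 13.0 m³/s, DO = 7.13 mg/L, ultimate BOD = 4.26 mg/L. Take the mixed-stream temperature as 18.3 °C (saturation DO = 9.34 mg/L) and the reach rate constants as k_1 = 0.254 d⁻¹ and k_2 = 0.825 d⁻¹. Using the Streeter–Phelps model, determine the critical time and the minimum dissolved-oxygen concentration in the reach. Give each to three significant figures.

Mixed DO = (13.0×7.13 + 2.09×2.09)/(13.0+2.09) = 97.06/15.09 = 6.432 mg/L.
Mixed L₀ = (13.0×4.26 + 2.09×210)/(15.09) = 494.3/15.09 = 32.76 mg/L.
Initial deficit D₀ = C_s − DO₀ = 9.34 − 6.432 = 2.908 mg/L.
t_c = (1/0.5710) ln[(0.825/0.254)(1 − 2.908×0.5710/(0.254×32.76))] = 1.751 × ln(2.600) = 1.673 d.
D_c = (0.254/0.825) × 32.76 × e^(−0.254×1.673) = 0.3079 × 32.76 × 0.6538 = 6.593 mg/L.
Minimum DO = 9.34 − 6.593 = 2.747 mg/L.

t_c ≈ 1.67 d; minimum DO ≈ 2.75 mg/L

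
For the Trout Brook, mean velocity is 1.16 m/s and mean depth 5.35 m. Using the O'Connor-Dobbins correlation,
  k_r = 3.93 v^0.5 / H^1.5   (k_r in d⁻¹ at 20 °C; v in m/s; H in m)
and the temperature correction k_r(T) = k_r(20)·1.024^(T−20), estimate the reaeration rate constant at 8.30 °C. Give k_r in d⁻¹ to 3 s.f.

k_r(20) = 3.93 × 1.16^0.5 / 5.35^1.5 = 3.93 × 1.077 / 12.37 = 0.3421 d⁻¹.
k_r(8.30) = 0.3421 × 1.024^(8.30−20) = 0.3421 × 0.7577 = 0.2592 d⁻¹.

k_r ≈ 0.259 d⁻¹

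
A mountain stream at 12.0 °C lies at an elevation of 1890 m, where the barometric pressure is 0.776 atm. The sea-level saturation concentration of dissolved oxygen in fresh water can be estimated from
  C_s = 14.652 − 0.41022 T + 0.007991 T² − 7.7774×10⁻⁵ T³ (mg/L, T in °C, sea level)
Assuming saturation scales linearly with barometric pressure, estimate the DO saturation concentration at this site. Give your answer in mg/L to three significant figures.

At sea level: C_s = 14.652 − 0.41022×12.0 + 0.007991×12.0² − 7.7774×10⁻⁵×12.0³ = 10.75 mg/L.
Pressure correction: C_s' = 10.75 × 0.776 = 8.339 mg/L.

C_s ≈ 8.34 mg/L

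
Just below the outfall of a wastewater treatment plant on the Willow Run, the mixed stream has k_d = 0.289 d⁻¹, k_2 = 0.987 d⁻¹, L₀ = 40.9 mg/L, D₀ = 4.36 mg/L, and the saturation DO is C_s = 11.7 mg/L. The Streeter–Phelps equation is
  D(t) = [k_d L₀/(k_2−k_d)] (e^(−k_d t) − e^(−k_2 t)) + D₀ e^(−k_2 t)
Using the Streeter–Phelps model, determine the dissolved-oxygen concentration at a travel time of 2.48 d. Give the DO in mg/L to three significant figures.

DO ≈ 4.52 mg/L

k_d L₀/(k_2−k_d) = 0.289×40.9/(0.987−0.289) = 11.82/0.6980 = 16.93 mg/L.
e^(−k_d t) = e^(−0.289×2.480) = 0.4884; e^(−k_2 t) = e^(−0.987×2.480) = 0.08649.
D = 16.93 × (0.4884 − 0.08649) + 4.36 × 0.08649 = 6.805 + 0.3771 = 7.182 mg/L.
DO = C_s − D = 11.7 − 7.182 = 4.518 mg/L.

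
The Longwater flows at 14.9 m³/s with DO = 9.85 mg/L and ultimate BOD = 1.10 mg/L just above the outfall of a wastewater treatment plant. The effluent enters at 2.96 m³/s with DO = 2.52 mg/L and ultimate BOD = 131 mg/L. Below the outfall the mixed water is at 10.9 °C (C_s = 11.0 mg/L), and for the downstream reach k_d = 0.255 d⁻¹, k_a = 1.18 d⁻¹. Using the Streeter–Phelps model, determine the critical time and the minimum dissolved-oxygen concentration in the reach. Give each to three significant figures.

Mixed DO = (14.9×9.85 + 2.96×2.52)/(14.9+2.96) = 154.2/17.86 = 8.635 mg/L.
Mixed L₀ = (14.9×1.10 + 2.96×131)/(17.86) = 404.1/17.86 = 22.63 mg/L.
Initial deficit D₀ = C_s − DO₀ = 11.0 − 8.635 = 2.365 mg/L.
t_c = (1/0.9250) ln[(1.18/0.255)(1 − 2.365×0.9250/(0.255×22.63))] = 1.081 × ln(2.873) = 1.141 d.
D_c = (0.255/1.18) × 22.63 × e^(−0.255×1.141) = 0.2161 × 22.63 × 0.7475 = 3.656 mg/L.
Minimum DO = 11.0 − 3.656 = 7.344 mg/L.

t_c ≈ 1.14 d; minimum DO ≈ 7.34 mg/L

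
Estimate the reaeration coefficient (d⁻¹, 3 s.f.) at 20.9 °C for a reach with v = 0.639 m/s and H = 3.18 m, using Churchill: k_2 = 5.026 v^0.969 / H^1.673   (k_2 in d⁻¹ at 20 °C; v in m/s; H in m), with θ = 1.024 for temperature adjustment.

k_2 ≈ 0.480 d⁻¹

k_2(20) = 5.026 × 0.639^0.969 / 3.18^1.673 = 5.026 × 0.6479 / 6.927 = 0.4701 d⁻¹.
k_2(20.9) = 0.4701 × 1.024^(20.9−20) = 0.4701 × 1.022 = 0.4802 d⁻¹.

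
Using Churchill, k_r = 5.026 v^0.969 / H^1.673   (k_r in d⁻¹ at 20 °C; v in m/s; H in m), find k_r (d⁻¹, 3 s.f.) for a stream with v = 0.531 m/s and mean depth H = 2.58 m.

k_r ≈ 0.557 d⁻¹

k_r = 5.026 × 0.531^0.969 / 2.58^1.673 = 5.026 × 0.5415 / 4.882 = 0.5574 d⁻¹.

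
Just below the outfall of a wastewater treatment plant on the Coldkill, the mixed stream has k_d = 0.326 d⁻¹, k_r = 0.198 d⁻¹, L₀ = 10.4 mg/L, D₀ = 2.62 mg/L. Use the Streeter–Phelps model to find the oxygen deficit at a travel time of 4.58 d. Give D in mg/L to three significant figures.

D ≈ 5.80 mg/L

k_d L₀/(k_r−k_d) = 0.326×10.4/(0.198−0.326) = 3.390/-0.1280 = -26.49 mg/L.
e^(−k_d t) = e^(−0.326×4.580) = 0.2247; e^(−k_r t) = e^(−0.198×4.580) = 0.4038.
D = -26.49 × (0.2247 − 0.4038) + 2.62 × 0.4038 = 4.744 + 1.058 = 5.802 mg/L.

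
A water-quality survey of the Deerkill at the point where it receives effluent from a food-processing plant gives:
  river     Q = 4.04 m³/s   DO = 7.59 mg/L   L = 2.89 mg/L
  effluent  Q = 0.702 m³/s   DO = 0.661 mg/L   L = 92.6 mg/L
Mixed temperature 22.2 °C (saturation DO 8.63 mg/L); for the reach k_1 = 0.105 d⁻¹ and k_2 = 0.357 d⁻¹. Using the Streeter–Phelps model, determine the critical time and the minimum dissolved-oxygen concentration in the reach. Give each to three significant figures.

t_c ≈ 3.40 d; minimum DO ≈ 5.30 mg/L

Mixed DO = (4.04×7.59 + 0.702×0.661)/(4.04+0.702) = 31.13/4.742 = 6.564 mg/L.
Mixed L₀ = (4.04×2.89 + 0.702×92.6)/(4.742) = 76.68/4.742 = 16.17 mg/L.
Initial deficit D₀ = C_s − DO₀ = 8.63 − 6.564 = 2.066 mg/L.
t_c = (1/0.2520) ln[(0.357/0.105)(1 − 2.066×0.2520/(0.105×16.17))] = 3.968 × ln(2.358) = 3.403 d.
D_c = (0.105/0.357) × 16.17 × e^(−0.105×3.403) = 0.2941 × 16.17 × 0.6995 = 3.327 mg/L.
Minimum DO = 8.63 − 3.327 = 5.303 mg/L.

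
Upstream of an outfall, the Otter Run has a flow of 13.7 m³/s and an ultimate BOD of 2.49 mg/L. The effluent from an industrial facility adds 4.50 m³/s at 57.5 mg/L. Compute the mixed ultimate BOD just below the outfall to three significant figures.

Flow-weighted mixing: C = (Q_r C_r + Q_w C_w)/(Q_r + Q_w)
= (13.7×2.49 + 4.50×57.5)/(13.7 + 4.50) = 292.9/18.20 = 16.09 mg/L.

16.1 mg/L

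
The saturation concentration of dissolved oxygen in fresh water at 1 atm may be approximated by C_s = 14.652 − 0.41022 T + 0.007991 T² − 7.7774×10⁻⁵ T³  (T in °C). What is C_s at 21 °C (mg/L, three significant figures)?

C_s ≈ 8.84 mg/L

C_s = 14.652 − 0.41022×21 + 0.007991×21² − 7.7774×10⁻⁵×21³ = 8.841 mg/L.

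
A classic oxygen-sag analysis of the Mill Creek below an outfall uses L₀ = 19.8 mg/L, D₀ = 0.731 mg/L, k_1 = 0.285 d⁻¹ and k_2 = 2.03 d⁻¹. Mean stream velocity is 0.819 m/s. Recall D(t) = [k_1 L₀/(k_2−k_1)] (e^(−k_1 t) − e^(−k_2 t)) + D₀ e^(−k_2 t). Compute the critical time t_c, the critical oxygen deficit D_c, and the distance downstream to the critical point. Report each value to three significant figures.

With k_2/k_1 = 7.123 and 1 − D₀(k_2−k_1)/(k_1 L₀) = 0.7740,
t_c = ln(7.123 × 0.7740) / (2.03 − 0.285) = ln(5.513) / 1.745 = 1.707/1.745 = 0.9783 d.
L(t_c) = L₀ e^(−k_1 t_c) = 19.8 × 0.7567 = 14.98 mg/L, and at the critical point k_2 D_c = k_1 L, so D_c = (0.285/2.03) × 14.98 = 2.103 mg/L.
x_c = v t_c = 0.819 m/s × 0.9783 d × 86400 s/d = 69220 m ≈ 69.2 km.

t_c ≈ 0.978 d; D_c ≈ 2.10 mg/L; x_c ≈ 69.2 km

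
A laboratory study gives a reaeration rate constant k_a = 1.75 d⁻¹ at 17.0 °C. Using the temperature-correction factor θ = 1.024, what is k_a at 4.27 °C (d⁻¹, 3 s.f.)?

k_a(T₂) = k_a(T₁) · θ^(T₂−T₁) = 1.75 × 1.024^(4.27−17.0)
= 1.75 × 1.024^-12.7 = 1.75 × 0.7394 = 1.294 d⁻¹.

k_a ≈ 1.29 d⁻¹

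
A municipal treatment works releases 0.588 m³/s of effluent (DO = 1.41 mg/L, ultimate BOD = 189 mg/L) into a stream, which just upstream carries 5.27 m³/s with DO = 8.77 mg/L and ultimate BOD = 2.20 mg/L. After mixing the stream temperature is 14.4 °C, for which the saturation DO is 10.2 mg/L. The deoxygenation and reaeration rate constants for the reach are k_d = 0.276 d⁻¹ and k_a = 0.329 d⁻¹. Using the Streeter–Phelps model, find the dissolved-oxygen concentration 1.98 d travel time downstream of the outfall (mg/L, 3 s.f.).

Mixed DO = (5.27×8.77 + 0.588×1.41)/(5.27+0.588) = 47.05/5.858 = 8.031 mg/L.
Mixed L₀ = (5.27×2.20 + 0.588×189)/(5.858) = 122.7/5.858 = 20.95 mg/L.
Initial deficit D₀ = C_s − DO₀ = 10.2 − 8.031 = 2.169 mg/L.
D(1.98) = [0.276×20.95/(0.329−0.276)](e^(−0.276×1.98) − e^(−0.329×1.98)) + 2.169 e^(−0.329×1.98)
= 109.1 × (0.5790 − 0.5213) + 2.169 × 0.5213 = 7.423 mg/L.
DO = 10.2 − 7.423 = 2.777 mg/L.

DO ≈ 2.78 mg/L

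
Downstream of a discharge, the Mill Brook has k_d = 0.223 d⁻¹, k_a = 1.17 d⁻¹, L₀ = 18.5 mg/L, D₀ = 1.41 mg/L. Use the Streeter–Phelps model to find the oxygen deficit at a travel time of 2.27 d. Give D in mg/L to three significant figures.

k_d L₀/(k_a−k_d) = 0.223×18.5/(1.17−0.223) = 4.125/0.9470 = 4.356 mg/L.
e^(−k_d t) = e^(−0.223×2.270) = 0.6028; e^(−k_a t) = e^(−1.17×2.270) = 0.07024.
D = 4.356 × (0.6028 − 0.07024) + 1.41 × 0.07024 = 2.320 + 0.09903 = 2.419 mg/L.

D ≈ 2.42 mg/L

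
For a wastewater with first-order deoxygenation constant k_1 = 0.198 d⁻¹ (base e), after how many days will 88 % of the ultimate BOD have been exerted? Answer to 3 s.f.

t ≈ 10.7 d

y/L₀ = 1 − e^(−k_1 t) = 0.88 ⇒ e^(−k_1 t) = 0.120
t = −ln(0.120) / 0.198 = 2.120 / 0.198 = 10.71 d.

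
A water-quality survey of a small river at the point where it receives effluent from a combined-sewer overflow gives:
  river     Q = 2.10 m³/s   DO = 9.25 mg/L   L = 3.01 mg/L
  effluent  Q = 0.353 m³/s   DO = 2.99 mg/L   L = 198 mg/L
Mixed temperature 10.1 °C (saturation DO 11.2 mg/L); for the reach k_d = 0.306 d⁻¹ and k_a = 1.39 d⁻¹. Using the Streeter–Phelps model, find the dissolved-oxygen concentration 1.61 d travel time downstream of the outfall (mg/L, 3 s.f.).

DO ≈ 6.47 mg/L

Mixed DO = (2.10×9.25 + 0.353×2.99)/(2.10+0.353) = 20.48/2.453 = 8.349 mg/L.
Mixed L₀ = (2.10×3.01 + 0.353×198)/(2.453) = 76.21/2.453 = 31.07 mg/L.
Initial deficit D₀ = C_s − DO₀ = 11.2 − 8.349 = 2.851 mg/L.
D(1.61) = [0.306×31.07/(1.39−0.306)](e^(−0.306×1.61) − e^(−1.39×1.61)) + 2.851 e^(−1.39×1.61)
= 8.771 × (0.6110 − 0.1067) + 2.851 × 0.1067 = 4.727 mg/L.
DO = 11.2 − 4.727 = 6.473 mg/L.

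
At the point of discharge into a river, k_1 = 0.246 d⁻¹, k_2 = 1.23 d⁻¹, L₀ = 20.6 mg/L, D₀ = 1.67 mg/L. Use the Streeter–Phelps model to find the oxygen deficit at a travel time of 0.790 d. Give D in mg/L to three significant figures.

D ≈ 2.92 mg/L

k_1 L₀/(k_2−k_1) = 0.246×20.6/(1.23−0.246) = 5.068/0.9840 = 5.150 mg/L.
e^(−k_1 t) = e^(−0.246×0.7900) = 0.8234; e^(−k_2 t) = e^(−1.23×0.7900) = 0.3784.
D = 5.150 × (0.8234 − 0.3784) + 1.67 × 0.3784 = 2.291 + 0.6320 = 2.923 mg/L.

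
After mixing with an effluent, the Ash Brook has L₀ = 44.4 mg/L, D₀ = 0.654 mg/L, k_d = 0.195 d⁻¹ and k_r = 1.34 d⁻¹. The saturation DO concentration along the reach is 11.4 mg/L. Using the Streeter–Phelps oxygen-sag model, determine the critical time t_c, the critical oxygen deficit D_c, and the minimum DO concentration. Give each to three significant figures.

t_c ≈ 1.60 d; D_c ≈ 4.73 mg/L; min DO ≈ 6.67 mg/L

At the critical point dD/dt = 0, so k_d L₀ e^(−k_d t) = k_r D. Substituting D(t) from the Streeter–Phelps equation and solving for t gives
t_c = ln[(k_r/k_d)(1 − D₀(k_r−k_d)/(k_d L₀))] / (k_r−k_d).
Here k_r−k_d = 1.145 d⁻¹ and 1 − D₀(k_r−k_d)/(k_d L₀) = 1 − 0.654×1.145/(0.195×44.4) = 0.9135, so
t_c = ln(6.872 × 0.9135) / 1.145 = 1.837 / 1.145 = 1.604 d.
L(t_c) = L₀ e^(−k_d t_c) = 44.4 × 0.7314 = 32.47 mg/L, and at the critical point k_r D_c = k_d L, so D_c = (0.195/1.34) × 32.47 = 4.725 mg/L.
Minimum DO = C_s − D_c = 11.4 − 4.725 = 6.675 mg/L.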